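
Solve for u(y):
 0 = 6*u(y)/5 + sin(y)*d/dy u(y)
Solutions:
 u(y) = C1*(cos(y) + 1)^(3/5)/(cos(y) - 1)^(3/5)


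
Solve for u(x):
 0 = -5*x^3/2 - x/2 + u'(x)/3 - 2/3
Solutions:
 u(x) = C1 + 15*x^4/8 + 3*x^2/4 + 2*x


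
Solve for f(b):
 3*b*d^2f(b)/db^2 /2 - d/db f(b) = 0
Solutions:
 f(b) = C1 + C2*b^(5/3)


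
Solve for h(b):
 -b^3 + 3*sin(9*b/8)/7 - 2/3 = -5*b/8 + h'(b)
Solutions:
 h(b) = C1 - b^4/4 + 5*b^2/16 - 2*b/3 - 8*cos(9*b/8)/21


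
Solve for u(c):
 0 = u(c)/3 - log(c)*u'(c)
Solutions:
 u(c) = C1*exp(li(c)/3)


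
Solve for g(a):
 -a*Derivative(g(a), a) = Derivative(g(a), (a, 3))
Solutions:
 g(a) = C1 + Integral(C2*airyai(-a) + C3*airybi(-a), a)


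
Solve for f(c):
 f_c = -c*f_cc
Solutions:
 f(c) = C1 + C2*log(c)


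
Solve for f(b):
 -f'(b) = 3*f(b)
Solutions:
 f(b) = C1*exp(-3*b)


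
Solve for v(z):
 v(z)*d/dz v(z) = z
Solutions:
 v(z) = -sqrt(C1 + z^2)
 v(z) = sqrt(C1 + z^2)


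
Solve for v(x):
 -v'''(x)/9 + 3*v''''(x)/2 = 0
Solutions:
 v(x) = C1 + C2*x + C3*x^2 + C4*exp(2*x/27)


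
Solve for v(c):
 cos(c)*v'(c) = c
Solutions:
 v(c) = C1 + Integral(c/cos(c), c)


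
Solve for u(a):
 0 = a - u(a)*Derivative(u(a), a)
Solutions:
 u(a) = -sqrt(C1 + a^2)
 u(a) = sqrt(C1 + a^2)


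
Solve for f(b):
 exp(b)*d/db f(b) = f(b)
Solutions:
 f(b) = C1*exp(-exp(-b))


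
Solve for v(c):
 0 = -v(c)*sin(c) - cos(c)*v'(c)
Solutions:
 v(c) = C1*cos(c)


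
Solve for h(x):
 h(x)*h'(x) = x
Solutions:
 h(x) = -sqrt(C1 + x^2)
 h(x) = sqrt(C1 + x^2)


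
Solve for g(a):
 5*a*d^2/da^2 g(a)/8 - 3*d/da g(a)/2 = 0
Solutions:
 g(a) = C1 + C2*a^(17/5)


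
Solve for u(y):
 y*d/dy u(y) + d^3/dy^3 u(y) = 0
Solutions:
 u(y) = C1 + Integral(C2*airyai(-y) + C3*airybi(-y), y)


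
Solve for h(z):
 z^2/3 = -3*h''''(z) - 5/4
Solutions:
 h(z) = C1 + C2*z + C3*z^2 + C4*z^3 - z^6/3240 - 5*z^4/288


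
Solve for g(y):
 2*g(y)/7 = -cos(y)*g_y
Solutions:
 g(y) = C1*(sin(y) - 1)^(1/7)/(sin(y) + 1)^(1/7)


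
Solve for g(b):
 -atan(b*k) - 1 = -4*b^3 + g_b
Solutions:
 g(b) = C1 + b^4 - b - Piecewise((b*atan(b*k) - log(b^2*k^2 + 1)/(2*k), Ne(k, 0)), (0, True))


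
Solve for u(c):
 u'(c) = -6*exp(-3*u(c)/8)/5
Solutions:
 u(c) = 8*log(C1 - 9*c/20)/3
 u(c) = 8*log(5^(2/3)*(-3^(1/3) - 3^(5/6)*I)*(C1 - 6*c)^(1/3)/20)
 u(c) = 8*log(5^(2/3)*(-3^(1/3) + 3^(5/6)*I)*(C1 - 6*c)^(1/3)/20)


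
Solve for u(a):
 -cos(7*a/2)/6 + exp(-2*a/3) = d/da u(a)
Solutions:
 u(a) = C1 - sin(7*a/2)/21 - 3*exp(-2*a/3)/2


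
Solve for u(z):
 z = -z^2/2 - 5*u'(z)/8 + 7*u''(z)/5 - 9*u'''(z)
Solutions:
 u(z) = C1 - 4*z^3/15 - 324*z^2/125 + 35712*z/3125 + (C2*sin(sqrt(2054)*z/180) + C3*cos(sqrt(2054)*z/180))*exp(7*z/90)


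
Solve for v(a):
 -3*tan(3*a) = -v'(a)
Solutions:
 v(a) = C1 - log(cos(3*a))


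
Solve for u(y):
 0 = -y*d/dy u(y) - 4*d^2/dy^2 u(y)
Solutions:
 u(y) = C1 + C2*erf(sqrt(2)*y/4)


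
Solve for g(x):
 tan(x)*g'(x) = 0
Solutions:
 g(x) = C1


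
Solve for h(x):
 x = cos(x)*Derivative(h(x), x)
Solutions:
 h(x) = C1 + Integral(x/cos(x), x)


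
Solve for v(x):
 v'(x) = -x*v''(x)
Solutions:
 v(x) = C1 + C2*log(x)


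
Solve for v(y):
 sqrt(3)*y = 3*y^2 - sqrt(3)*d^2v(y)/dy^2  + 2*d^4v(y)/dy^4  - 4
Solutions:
 v(y) = C1 + C2*y + C3*exp(-sqrt(2)*3^(1/4)*y/2) + C4*exp(sqrt(2)*3^(1/4)*y/2) + sqrt(3)*y^4/12 - y^3/6 + y^2*(2 - 2*sqrt(3)/3)


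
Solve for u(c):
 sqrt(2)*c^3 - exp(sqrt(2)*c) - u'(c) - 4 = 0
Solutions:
 u(c) = C1 + sqrt(2)*c^4/4 - 4*c - sqrt(2)*exp(sqrt(2)*c)/2


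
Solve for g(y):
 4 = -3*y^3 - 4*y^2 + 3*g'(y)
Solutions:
 g(y) = C1 + y^4/4 + 4*y^3/9 + 4*y/3


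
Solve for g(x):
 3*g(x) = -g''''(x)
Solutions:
 g(x) = (C1*sin(sqrt(2)*3^(1/4)*x/2) + C2*cos(sqrt(2)*3^(1/4)*x/2))*exp(-sqrt(2)*3^(1/4)*x/2) + (C3*sin(sqrt(2)*3^(1/4)*x/2) + C4*cos(sqrt(2)*3^(1/4)*x/2))*exp(sqrt(2)*3^(1/4)*x/2)


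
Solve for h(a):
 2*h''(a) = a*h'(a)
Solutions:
 h(a) = C1 + C2*erfi(a/2)


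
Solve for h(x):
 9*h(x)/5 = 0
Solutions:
 h(x) = 0


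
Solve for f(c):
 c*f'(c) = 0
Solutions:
 f(c) = C1


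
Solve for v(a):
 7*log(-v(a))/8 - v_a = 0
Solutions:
 -li(-v(a)) = C1 + 7*a/8


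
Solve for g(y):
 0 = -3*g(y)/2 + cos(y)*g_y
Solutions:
 g(y) = C1*(sin(y) + 1)^(3/4)/(sin(y) - 1)^(3/4)


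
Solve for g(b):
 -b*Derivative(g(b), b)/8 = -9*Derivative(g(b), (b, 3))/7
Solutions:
 g(b) = C1 + Integral(C2*airyai(21^(1/3)*b/6) + C3*airybi(21^(1/3)*b/6), b)


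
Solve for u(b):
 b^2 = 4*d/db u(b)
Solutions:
 u(b) = C1 + b^3/12


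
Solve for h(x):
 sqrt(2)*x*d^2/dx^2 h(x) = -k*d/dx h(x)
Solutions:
 h(x) = C1 + x^(-sqrt(2)*re(k)/2 + 1)*(C2*sin(sqrt(2)*log(x)*Abs(im(k))/2) + C3*cos(sqrt(2)*log(x)*im(k)/2))


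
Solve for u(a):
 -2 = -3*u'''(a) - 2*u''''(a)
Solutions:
 u(a) = C1 + C2*a + C3*a^2 + C4*exp(-3*a/2) + a^3/9


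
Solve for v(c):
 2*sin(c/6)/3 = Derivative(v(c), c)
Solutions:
 v(c) = C1 - 4*cos(c/6)


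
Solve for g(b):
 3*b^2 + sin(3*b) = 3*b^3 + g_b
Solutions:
 g(b) = C1 - 3*b^4/4 + b^3 - cos(3*b)/3


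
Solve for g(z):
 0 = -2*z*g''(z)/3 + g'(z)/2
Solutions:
 g(z) = C1 + C2*z^(7/4)


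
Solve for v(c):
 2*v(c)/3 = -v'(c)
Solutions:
 v(c) = C1*exp(-2*c/3)


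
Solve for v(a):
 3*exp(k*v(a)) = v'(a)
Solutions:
 v(a) = Piecewise((log(-1/(C1*k + 3*a*k))/k, Ne(k, 0)), (nan, True))
 v(a) = Piecewise((C1 + 3*a, Eq(k, 0)), (nan, True))


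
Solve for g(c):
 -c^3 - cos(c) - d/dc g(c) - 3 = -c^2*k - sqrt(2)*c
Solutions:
 g(c) = C1 - c^4/4 + c^3*k/3 + sqrt(2)*c^2/2 - 3*c - sin(c)


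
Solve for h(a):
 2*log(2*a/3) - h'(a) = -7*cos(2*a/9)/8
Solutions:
 h(a) = C1 + 2*a*log(a) - 2*a*log(3) - 2*a + 2*a*log(2) + 63*sin(2*a/9)/16


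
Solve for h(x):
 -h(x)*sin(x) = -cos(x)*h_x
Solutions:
 h(x) = C1/cos(x)


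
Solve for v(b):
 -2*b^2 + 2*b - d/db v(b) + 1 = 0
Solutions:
 v(b) = C1 - 2*b^3/3 + b^2 + b


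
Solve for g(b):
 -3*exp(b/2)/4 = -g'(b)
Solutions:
 g(b) = C1 + 3*exp(b/2)/2


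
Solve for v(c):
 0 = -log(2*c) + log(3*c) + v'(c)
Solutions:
 v(c) = C1 - c*log(3) + c*log(2)


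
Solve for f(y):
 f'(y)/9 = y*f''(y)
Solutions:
 f(y) = C1 + C2*y^(10/9)


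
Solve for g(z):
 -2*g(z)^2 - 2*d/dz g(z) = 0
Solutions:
 g(z) = 1/(C1 + z)


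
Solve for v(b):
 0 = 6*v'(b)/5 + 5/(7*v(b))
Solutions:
 v(b) = -sqrt(C1 - 525*b)/21
 v(b) = sqrt(C1 - 525*b)/21


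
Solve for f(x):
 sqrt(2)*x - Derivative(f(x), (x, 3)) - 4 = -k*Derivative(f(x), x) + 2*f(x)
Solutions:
 f(x) = C1*exp(x*(-2*k/((-3^(1/3) + 3^(5/6)*I)*(sqrt(3)*sqrt(27 - k^3) + 9)^(1/3)) + 3^(1/3)*(sqrt(3)*sqrt(27 - k^3) + 9)^(1/3)/6 - 3^(5/6)*I*(sqrt(3)*sqrt(27 - k^3) + 9)^(1/3)/6)) + C2*exp(x*(2*k/((3^(1/3) + 3^(5/6)*I)*(sqrt(3)*sqrt(27 - k^3) + 9)^(1/3)) + 3^(1/3)*(sqrt(3)*sqrt(27 - k^3) + 9)^(1/3)/6 + 3^(5/6)*I*(sqrt(3)*sqrt(27 - k^3) + 9)^(1/3)/6)) + C3*exp(-3^(1/3)*x*(3^(1/3)*k/(sqrt(3)*sqrt(27 - k^3) + 9)^(1/3) + (sqrt(3)*sqrt(27 - k^3) + 9)^(1/3))/3) + sqrt(2)*k/4 + sqrt(2)*x/2 - 2


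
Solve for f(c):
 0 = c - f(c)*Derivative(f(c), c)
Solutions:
 f(c) = -sqrt(C1 + c^2)
 f(c) = sqrt(C1 + c^2)


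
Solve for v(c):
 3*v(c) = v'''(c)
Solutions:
 v(c) = C3*exp(3^(1/3)*c) + (C1*sin(3^(5/6)*c/2) + C2*cos(3^(5/6)*c/2))*exp(-3^(1/3)*c/2)


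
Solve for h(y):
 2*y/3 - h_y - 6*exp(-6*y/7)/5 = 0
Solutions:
 h(y) = C1 + y^2/3 + 7*exp(-6*y/7)/5


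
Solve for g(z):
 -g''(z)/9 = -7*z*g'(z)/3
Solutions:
 g(z) = C1 + C2*erfi(sqrt(42)*z/2)


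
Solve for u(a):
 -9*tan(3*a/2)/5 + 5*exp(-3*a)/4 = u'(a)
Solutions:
 u(a) = C1 - 3*log(tan(3*a/2)^2 + 1)/5 - 5*exp(-3*a)/12


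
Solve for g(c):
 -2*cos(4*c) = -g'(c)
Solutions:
 g(c) = C1 + sin(4*c)/2


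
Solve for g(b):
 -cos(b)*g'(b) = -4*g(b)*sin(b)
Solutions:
 g(b) = C1/cos(b)^4


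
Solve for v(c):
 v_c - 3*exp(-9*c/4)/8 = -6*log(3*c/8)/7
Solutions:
 v(c) = C1 - 6*c*log(c)/7 + 6*c*(-log(3) + 1 + 3*log(2))/7 - exp(-9*c/4)/6


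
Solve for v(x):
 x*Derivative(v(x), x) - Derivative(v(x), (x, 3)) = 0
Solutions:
 v(x) = C1 + Integral(C2*airyai(x) + C3*airybi(x), x)


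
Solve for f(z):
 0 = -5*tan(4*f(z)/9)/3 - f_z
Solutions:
 f(z) = -9*asin(C1*exp(-20*z/27))/4 + 9*pi/4
 f(z) = 9*asin(C1*exp(-20*z/27))/4


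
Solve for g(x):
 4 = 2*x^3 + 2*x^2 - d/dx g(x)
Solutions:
 g(x) = C1 + x^4/2 + 2*x^3/3 - 4*x


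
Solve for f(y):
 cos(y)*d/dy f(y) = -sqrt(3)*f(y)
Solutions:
 f(y) = C1*(sin(y) - 1)^(sqrt(3)/2)/(sin(y) + 1)^(sqrt(3)/2)


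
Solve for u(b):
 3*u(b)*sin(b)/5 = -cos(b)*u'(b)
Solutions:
 u(b) = C1*cos(b)^(3/5)


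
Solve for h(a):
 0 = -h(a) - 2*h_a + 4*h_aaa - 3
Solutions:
 h(a) = C1*exp(-3^(1/3)*a*(2*3^(1/3)/(sqrt(57) + 9)^(1/3) + (sqrt(57) + 9)^(1/3))/12)*sin(3^(1/6)*a*(-3^(2/3)*(sqrt(57) + 9)^(1/3) + 6/(sqrt(57) + 9)^(1/3))/12) + C2*exp(-3^(1/3)*a*(2*3^(1/3)/(sqrt(57) + 9)^(1/3) + (sqrt(57) + 9)^(1/3))/12)*cos(3^(1/6)*a*(-3^(2/3)*(sqrt(57) + 9)^(1/3) + 6/(sqrt(57) + 9)^(1/3))/12) + C3*exp(3^(1/3)*a*(2*3^(1/3)/(sqrt(57) + 9)^(1/3) + (sqrt(57) + 9)^(1/3))/6) - 3


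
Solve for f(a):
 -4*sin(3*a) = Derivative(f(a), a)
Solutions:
 f(a) = C1 + 4*cos(3*a)/3


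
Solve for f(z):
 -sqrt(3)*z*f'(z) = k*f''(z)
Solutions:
 f(z) = C1 + C2*sqrt(k)*erf(sqrt(2)*3^(1/4)*z*sqrt(1/k)/2)


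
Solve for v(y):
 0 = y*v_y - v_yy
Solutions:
 v(y) = C1 + C2*erfi(sqrt(2)*y/2)


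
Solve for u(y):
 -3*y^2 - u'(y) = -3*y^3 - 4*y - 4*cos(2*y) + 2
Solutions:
 u(y) = C1 + 3*y^4/4 - y^3 + 2*y^2 - 2*y + 2*sin(2*y)


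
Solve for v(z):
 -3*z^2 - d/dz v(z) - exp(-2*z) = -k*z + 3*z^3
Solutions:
 v(z) = C1 + k*z^2/2 - 3*z^4/4 - z^3 + exp(-2*z)/2


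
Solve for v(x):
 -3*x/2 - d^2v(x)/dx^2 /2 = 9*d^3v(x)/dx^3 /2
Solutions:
 v(x) = C1 + C2*x + C3*exp(-x/9) - x^3/2 + 27*x^2/2


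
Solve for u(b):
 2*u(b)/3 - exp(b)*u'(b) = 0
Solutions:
 u(b) = C1*exp(-2*exp(-b)/3)


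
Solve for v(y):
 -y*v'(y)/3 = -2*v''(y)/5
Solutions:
 v(y) = C1 + C2*erfi(sqrt(15)*y/6)


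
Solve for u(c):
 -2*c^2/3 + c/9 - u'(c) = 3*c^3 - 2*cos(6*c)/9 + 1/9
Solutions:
 u(c) = C1 - 3*c^4/4 - 2*c^3/9 + c^2/18 - c/9 + sin(6*c)/27


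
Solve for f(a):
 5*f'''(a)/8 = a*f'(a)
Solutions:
 f(a) = C1 + Integral(C2*airyai(2*5^(2/3)*a/5) + C3*airybi(2*5^(2/3)*a/5), a)


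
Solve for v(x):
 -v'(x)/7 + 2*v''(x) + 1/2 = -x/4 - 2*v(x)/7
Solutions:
 v(x) = -7*x/8 + (C1*sin(sqrt(111)*x/28) + C2*cos(sqrt(111)*x/28))*exp(x/28) - 35/16


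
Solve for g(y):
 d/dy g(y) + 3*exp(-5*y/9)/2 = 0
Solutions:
 g(y) = C1 + 27*exp(-5*y/9)/10


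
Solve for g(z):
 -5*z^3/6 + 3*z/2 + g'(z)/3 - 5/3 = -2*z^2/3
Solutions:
 g(z) = C1 + 5*z^4/8 - 2*z^3/3 - 9*z^2/4 + 5*z


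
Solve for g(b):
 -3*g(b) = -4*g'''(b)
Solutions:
 g(b) = C3*exp(6^(1/3)*b/2) + (C1*sin(2^(1/3)*3^(5/6)*b/4) + C2*cos(2^(1/3)*3^(5/6)*b/4))*exp(-6^(1/3)*b/4)


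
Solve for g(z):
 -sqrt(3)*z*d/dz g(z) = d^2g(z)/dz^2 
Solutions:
 g(z) = C1 + C2*erf(sqrt(2)*3^(1/4)*z/2)


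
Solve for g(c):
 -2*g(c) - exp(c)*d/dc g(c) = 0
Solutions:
 g(c) = C1*exp(2*exp(-c))


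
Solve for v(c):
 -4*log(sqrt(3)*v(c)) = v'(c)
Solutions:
 Integral(1/(2*log(_y) + log(3)), (_y, v(c)))/2 = C1 - c


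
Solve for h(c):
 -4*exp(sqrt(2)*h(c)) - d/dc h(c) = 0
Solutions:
 h(c) = sqrt(2)*(2*log(1/(C1 + 4*c)) - log(2))/4


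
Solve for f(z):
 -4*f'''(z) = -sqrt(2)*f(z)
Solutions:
 f(z) = C3*exp(sqrt(2)*z/2) + (C1*sin(sqrt(6)*z/4) + C2*cos(sqrt(6)*z/4))*exp(-sqrt(2)*z/4)


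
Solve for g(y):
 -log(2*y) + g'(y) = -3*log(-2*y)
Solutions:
 g(y) = C1 - 2*y*log(y) + y*(-2*log(2) + 2 - 3*I*pi)


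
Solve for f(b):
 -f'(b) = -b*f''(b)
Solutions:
 f(b) = C1 + C2*b^2


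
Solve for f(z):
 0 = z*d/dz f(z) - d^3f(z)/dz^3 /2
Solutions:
 f(z) = C1 + Integral(C2*airyai(2^(1/3)*z) + C3*airybi(2^(1/3)*z), z)


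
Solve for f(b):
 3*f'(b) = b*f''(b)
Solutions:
 f(b) = C1 + C2*b^4


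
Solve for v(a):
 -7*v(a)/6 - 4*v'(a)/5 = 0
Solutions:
 v(a) = C1*exp(-35*a/24)


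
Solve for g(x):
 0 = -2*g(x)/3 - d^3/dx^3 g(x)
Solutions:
 g(x) = C3*exp(-2^(1/3)*3^(2/3)*x/3) + (C1*sin(2^(1/3)*3^(1/6)*x/2) + C2*cos(2^(1/3)*3^(1/6)*x/2))*exp(2^(1/3)*3^(2/3)*x/6)


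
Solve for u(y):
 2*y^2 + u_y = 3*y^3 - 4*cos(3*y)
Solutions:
 u(y) = C1 + 3*y^4/4 - 2*y^3/3 - 4*sin(3*y)/3


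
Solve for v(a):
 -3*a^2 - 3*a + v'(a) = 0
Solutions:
 v(a) = C1 + a^3 + 3*a^2/2


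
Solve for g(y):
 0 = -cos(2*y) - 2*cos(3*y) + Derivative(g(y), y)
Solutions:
 g(y) = C1 + sin(2*y)/2 + 2*sin(3*y)/3


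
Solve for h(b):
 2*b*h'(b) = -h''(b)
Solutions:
 h(b) = C1 + C2*erf(b)


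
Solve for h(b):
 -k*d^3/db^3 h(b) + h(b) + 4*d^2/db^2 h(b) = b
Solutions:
 h(b) = C1*exp(b*(-(sqrt(((27 + 128/k^2)^2 - 16384/k^4)/k^2)/2 - 27/(2*k) - 64/k^3)^(1/3) + 4/k - 16/(k^2*(sqrt(((27 + 128/k^2)^2 - 16384/k^4)/k^2)/2 - 27/(2*k) - 64/k^3)^(1/3)))/3) + C2*exp(b*((sqrt(((27 + 128/k^2)^2 - 16384/k^4)/k^2)/2 - 27/(2*k) - 64/k^3)^(1/3) - sqrt(3)*I*(sqrt(((27 + 128/k^2)^2 - 16384/k^4)/k^2)/2 - 27/(2*k) - 64/k^3)^(1/3) + 8/k - 64/(k^2*(-1 + sqrt(3)*I)*(sqrt(((27 + 128/k^2)^2 - 16384/k^4)/k^2)/2 - 27/(2*k) - 64/k^3)^(1/3)))/6) + C3*exp(b*((sqrt(((27 + 128/k^2)^2 - 16384/k^4)/k^2)/2 - 27/(2*k) - 64/k^3)^(1/3) + sqrt(3)*I*(sqrt(((27 + 128/k^2)^2 - 16384/k^4)/k^2)/2 - 27/(2*k) - 64/k^3)^(1/3) + 8/k + 64/(k^2*(1 + sqrt(3)*I)*(sqrt(((27 + 128/k^2)^2 - 16384/k^4)/k^2)/2 - 27/(2*k) - 64/k^3)^(1/3)))/6) + b


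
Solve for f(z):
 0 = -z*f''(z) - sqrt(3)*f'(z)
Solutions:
 f(z) = C1 + C2*z^(1 - sqrt(3))


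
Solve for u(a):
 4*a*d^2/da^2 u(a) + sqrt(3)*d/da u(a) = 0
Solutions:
 u(a) = C1 + C2*a^(1 - sqrt(3)/4)


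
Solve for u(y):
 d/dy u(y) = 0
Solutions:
 u(y) = C1


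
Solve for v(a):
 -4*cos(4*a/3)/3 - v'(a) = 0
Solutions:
 v(a) = C1 - sin(4*a/3)


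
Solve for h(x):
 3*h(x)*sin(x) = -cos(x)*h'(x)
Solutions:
 h(x) = C1*cos(x)^3


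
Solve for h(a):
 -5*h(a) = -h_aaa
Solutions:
 h(a) = C3*exp(5^(1/3)*a) + (C1*sin(sqrt(3)*5^(1/3)*a/2) + C2*cos(sqrt(3)*5^(1/3)*a/2))*exp(-5^(1/3)*a/2)


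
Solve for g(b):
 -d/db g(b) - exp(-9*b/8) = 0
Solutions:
 g(b) = C1 + 8*exp(-9*b/8)/9


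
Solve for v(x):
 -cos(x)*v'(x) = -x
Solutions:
 v(x) = C1 + Integral(x/cos(x), x)


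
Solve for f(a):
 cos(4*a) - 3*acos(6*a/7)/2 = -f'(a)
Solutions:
 f(a) = C1 + 3*a*acos(6*a/7)/2 - sqrt(49 - 36*a^2)/4 - sin(4*a)/4


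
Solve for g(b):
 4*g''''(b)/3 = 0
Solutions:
 g(b) = C1 + C2*b + C3*b^2 + C4*b^3


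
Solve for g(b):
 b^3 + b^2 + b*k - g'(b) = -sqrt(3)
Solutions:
 g(b) = C1 + b^4/4 + b^3/3 + b^2*k/2 + sqrt(3)*b


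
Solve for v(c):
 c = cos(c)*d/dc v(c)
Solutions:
 v(c) = C1 + Integral(c/cos(c), c)


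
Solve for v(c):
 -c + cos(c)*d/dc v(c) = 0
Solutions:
 v(c) = C1 + Integral(c/cos(c), c)


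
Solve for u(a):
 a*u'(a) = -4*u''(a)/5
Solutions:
 u(a) = C1 + C2*erf(sqrt(10)*a/4)


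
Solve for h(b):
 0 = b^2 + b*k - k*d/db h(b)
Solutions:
 h(b) = C1 + b^3/(3*k) + b^2/2


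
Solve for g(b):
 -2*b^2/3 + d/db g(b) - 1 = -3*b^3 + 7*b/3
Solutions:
 g(b) = C1 - 3*b^4/4 + 2*b^3/9 + 7*b^2/6 + b


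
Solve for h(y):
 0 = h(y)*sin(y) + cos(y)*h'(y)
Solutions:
 h(y) = C1*cos(y)


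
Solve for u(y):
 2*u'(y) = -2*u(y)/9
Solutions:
 u(y) = C1*exp(-y/9)


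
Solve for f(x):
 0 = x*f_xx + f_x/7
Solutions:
 f(x) = C1 + C2*x^(6/7)


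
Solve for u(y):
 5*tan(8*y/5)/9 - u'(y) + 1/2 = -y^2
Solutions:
 u(y) = C1 + y^3/3 + y/2 - 25*log(cos(8*y/5))/72


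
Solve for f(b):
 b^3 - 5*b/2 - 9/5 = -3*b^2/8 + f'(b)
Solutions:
 f(b) = C1 + b^4/4 + b^3/8 - 5*b^2/4 - 9*b/5


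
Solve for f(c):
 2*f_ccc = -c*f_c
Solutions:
 f(c) = C1 + Integral(C2*airyai(-2^(2/3)*c/2) + C3*airybi(-2^(2/3)*c/2), c)


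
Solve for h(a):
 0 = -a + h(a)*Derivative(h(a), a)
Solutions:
 h(a) = -sqrt(C1 + a^2)
 h(a) = sqrt(C1 + a^2)


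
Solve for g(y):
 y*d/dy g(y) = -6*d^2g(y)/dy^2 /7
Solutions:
 g(y) = C1 + C2*erf(sqrt(21)*y/6)


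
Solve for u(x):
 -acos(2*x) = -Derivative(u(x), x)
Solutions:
 u(x) = C1 + x*acos(2*x) - sqrt(1 - 4*x^2)/2


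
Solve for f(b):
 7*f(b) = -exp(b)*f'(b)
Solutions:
 f(b) = C1*exp(7*exp(-b))


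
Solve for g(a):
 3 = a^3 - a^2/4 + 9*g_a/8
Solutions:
 g(a) = C1 - 2*a^4/9 + 2*a^3/27 + 8*a/3


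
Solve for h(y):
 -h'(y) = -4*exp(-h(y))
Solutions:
 h(y) = log(C1 + 4*y)


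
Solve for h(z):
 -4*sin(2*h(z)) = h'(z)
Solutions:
 h(z) = pi - acos((-C1 - exp(16*z))/(C1 - exp(16*z)))/2
 h(z) = acos((-C1 - exp(16*z))/(C1 - exp(16*z)))/2


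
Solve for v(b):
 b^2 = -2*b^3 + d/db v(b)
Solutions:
 v(b) = C1 + b^4/2 + b^3/3


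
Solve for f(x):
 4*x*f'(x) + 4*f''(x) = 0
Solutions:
 f(x) = C1 + C2*erf(sqrt(2)*x/2)


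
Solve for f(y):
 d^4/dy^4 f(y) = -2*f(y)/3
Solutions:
 f(y) = (C1*sin(6^(3/4)*y/6) + C2*cos(6^(3/4)*y/6))*exp(-6^(3/4)*y/6) + (C3*sin(6^(3/4)*y/6) + C4*cos(6^(3/4)*y/6))*exp(6^(3/4)*y/6)


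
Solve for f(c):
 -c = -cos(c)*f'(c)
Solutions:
 f(c) = C1 + Integral(c/cos(c), c)


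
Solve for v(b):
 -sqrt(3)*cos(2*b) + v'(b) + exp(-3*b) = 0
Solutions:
 v(b) = C1 + sqrt(3)*sin(2*b)/2 + exp(-3*b)/3


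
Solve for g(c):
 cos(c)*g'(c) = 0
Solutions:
 g(c) = C1


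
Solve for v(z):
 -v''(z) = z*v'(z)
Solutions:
 v(z) = C1 + C2*erf(sqrt(2)*z/2)


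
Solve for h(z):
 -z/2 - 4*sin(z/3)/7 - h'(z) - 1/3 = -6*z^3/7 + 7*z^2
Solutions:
 h(z) = C1 + 3*z^4/14 - 7*z^3/3 - z^2/4 - z/3 + 12*cos(z/3)/7


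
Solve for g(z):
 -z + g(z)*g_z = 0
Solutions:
 g(z) = -sqrt(C1 + z^2)
 g(z) = sqrt(C1 + z^2)


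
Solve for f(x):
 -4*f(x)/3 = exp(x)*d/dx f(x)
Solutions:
 f(x) = C1*exp(4*exp(-x)/3)


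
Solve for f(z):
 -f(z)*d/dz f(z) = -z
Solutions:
 f(z) = -sqrt(C1 + z^2)
 f(z) = sqrt(C1 + z^2)


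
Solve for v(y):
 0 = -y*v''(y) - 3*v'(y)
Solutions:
 v(y) = C1 + C2/y^2


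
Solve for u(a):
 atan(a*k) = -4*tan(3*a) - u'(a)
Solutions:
 u(a) = C1 - Piecewise((a*atan(a*k) - log(a^2*k^2 + 1)/(2*k), Ne(k, 0)), (0, True)) + 4*log(cos(3*a))/3


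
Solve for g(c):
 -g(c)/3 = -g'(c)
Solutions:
 g(c) = C1*exp(c/3)


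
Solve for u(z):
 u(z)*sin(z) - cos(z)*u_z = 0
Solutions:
 u(z) = C1/cos(z)


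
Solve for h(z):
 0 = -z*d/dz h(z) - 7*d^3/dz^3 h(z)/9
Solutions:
 h(z) = C1 + Integral(C2*airyai(-21^(2/3)*z/7) + C3*airybi(-21^(2/3)*z/7), z)


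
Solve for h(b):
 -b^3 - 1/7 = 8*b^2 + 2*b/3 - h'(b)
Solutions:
 h(b) = C1 + b^4/4 + 8*b^3/3 + b^2/3 + b/7


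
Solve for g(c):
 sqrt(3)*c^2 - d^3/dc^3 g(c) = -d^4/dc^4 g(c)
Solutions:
 g(c) = C1 + C2*c + C3*c^2 + C4*exp(c) + sqrt(3)*c^5/60 + sqrt(3)*c^4/12 + sqrt(3)*c^3/3


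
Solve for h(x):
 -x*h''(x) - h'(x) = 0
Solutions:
 h(x) = C1 + C2*log(x)


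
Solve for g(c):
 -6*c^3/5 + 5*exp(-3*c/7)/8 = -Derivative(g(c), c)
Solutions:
 g(c) = C1 + 3*c^4/10 + 35*exp(-3*c/7)/24


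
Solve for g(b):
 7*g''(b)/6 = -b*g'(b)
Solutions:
 g(b) = C1 + C2*erf(sqrt(21)*b/7)


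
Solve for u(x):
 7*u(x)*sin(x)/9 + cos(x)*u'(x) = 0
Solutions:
 u(x) = C1*cos(x)^(7/9)


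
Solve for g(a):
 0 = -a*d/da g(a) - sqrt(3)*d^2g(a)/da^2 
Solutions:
 g(a) = C1 + C2*erf(sqrt(2)*3^(3/4)*a/6)


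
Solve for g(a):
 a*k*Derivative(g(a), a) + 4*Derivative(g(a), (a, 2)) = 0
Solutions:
 g(a) = Piecewise((-sqrt(2)*sqrt(pi)*C1*erf(sqrt(2)*a*sqrt(k)/4)/sqrt(k) - C2, (k > 0) | (k < 0)), (-C1*a - C2, True))


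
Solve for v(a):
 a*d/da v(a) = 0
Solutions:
 v(a) = C1


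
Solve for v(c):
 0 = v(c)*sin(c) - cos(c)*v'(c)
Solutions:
 v(c) = C1/cos(c)


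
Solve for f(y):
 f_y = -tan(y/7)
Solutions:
 f(y) = C1 + 7*log(cos(y/7))


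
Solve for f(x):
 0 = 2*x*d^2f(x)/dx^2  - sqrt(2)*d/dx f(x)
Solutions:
 f(x) = C1 + C2*x^(sqrt(2)/2 + 1)


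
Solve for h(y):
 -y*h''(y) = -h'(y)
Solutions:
 h(y) = C1 + C2*y^2


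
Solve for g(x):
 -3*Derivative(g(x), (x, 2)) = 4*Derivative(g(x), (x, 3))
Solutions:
 g(x) = C1 + C2*x + C3*exp(-3*x/4)


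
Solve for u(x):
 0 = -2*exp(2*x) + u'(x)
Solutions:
 u(x) = C1 + exp(2*x)


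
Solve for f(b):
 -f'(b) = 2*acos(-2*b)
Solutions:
 f(b) = C1 - 2*b*acos(-2*b) - sqrt(1 - 4*b^2)


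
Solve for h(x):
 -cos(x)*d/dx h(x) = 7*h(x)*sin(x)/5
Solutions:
 h(x) = C1*cos(x)^(7/5)


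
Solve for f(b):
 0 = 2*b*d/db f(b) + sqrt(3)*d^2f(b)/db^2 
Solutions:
 f(b) = C1 + C2*erf(3^(3/4)*b/3)


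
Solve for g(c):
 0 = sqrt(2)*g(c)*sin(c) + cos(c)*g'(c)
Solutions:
 g(c) = C1*cos(c)^(sqrt(2))


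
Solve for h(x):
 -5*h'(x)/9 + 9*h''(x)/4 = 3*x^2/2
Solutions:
 h(x) = C1 + C2*exp(20*x/81) - 9*x^3/10 - 2187*x^2/200 - 177147*x/2000


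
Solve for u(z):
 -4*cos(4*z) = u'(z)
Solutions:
 u(z) = C1 - sin(4*z)


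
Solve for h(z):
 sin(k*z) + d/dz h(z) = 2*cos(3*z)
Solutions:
 h(z) = C1 + 2*sin(3*z)/3 + cos(k*z)/k


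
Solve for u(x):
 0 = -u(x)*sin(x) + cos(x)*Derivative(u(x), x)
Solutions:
 u(x) = C1/cos(x)


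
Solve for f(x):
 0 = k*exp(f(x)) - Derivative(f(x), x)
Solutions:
 f(x) = log(-1/(C1 + k*x))


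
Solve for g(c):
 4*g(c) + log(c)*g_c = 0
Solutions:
 g(c) = C1*exp(-4*li(c))


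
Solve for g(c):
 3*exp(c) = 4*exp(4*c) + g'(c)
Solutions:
 g(c) = C1 - exp(4*c) + 3*exp(c)


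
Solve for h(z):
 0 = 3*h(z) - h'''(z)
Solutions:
 h(z) = C3*exp(3^(1/3)*z) + (C1*sin(3^(5/6)*z/2) + C2*cos(3^(5/6)*z/2))*exp(-3^(1/3)*z/2)


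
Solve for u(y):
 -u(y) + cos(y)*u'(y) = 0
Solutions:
 u(y) = C1*sqrt(sin(y) + 1)/sqrt(sin(y) - 1)


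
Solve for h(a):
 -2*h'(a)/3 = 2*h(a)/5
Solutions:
 h(a) = C1*exp(-3*a/5)


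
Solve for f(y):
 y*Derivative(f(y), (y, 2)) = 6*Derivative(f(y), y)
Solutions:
 f(y) = C1 + C2*y^7


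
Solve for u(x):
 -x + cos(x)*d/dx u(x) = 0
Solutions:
 u(x) = C1 + Integral(x/cos(x), x)


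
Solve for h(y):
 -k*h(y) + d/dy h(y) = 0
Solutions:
 h(y) = C1*exp(k*y)


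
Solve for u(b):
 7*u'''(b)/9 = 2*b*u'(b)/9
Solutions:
 u(b) = C1 + Integral(C2*airyai(2^(1/3)*7^(2/3)*b/7) + C3*airybi(2^(1/3)*7^(2/3)*b/7), b)


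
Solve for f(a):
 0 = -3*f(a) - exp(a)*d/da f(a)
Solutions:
 f(a) = C1*exp(3*exp(-a))


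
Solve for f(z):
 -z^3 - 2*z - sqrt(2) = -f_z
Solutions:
 f(z) = C1 + z^4/4 + z^2 + sqrt(2)*z


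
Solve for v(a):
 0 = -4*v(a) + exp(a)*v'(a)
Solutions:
 v(a) = C1*exp(-4*exp(-a))


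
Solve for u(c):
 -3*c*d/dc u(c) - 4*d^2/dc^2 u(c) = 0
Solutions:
 u(c) = C1 + C2*erf(sqrt(6)*c/4)


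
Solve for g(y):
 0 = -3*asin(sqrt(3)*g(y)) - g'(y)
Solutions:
 Integral(1/asin(sqrt(3)*_y), (_y, g(y))) = C1 - 3*y


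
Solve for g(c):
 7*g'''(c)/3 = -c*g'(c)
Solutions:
 g(c) = C1 + Integral(C2*airyai(-3^(1/3)*7^(2/3)*c/7) + C3*airybi(-3^(1/3)*7^(2/3)*c/7), c)


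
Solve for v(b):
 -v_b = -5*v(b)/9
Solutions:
 v(b) = C1*exp(5*b/9)


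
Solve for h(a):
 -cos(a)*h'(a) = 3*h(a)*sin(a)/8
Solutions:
 h(a) = C1*cos(a)^(3/8)


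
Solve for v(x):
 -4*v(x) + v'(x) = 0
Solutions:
 v(x) = C1*exp(4*x)


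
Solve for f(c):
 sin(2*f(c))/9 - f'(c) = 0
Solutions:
 -c/9 + log(cos(2*f(c)) - 1)/4 - log(cos(2*f(c)) + 1)/4 = C1


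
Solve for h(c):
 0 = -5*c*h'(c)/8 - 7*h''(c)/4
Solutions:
 h(c) = C1 + C2*erf(sqrt(35)*c/14)


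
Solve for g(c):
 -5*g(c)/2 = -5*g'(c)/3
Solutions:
 g(c) = C1*exp(3*c/2)


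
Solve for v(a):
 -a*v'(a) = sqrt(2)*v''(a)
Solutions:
 v(a) = C1 + C2*erf(2^(1/4)*a/2)


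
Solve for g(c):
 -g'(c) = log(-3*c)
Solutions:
 g(c) = C1 - c*log(-c) + c*(1 - log(3))


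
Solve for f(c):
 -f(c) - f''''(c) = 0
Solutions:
 f(c) = (C1*sin(sqrt(2)*c/2) + C2*cos(sqrt(2)*c/2))*exp(-sqrt(2)*c/2) + (C3*sin(sqrt(2)*c/2) + C4*cos(sqrt(2)*c/2))*exp(sqrt(2)*c/2)


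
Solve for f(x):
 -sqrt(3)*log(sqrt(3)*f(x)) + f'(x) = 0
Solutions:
 -2*sqrt(3)*Integral(1/(2*log(_y) + log(3)), (_y, f(x)))/3 = C1 - x


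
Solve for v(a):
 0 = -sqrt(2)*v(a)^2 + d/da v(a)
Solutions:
 v(a) = -1/(C1 + sqrt(2)*a)


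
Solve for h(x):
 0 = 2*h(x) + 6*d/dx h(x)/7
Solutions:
 h(x) = C1*exp(-7*x/3)


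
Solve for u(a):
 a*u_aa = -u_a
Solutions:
 u(a) = C1 + C2*log(a)


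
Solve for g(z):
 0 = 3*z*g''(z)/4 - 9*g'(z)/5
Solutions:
 g(z) = C1 + C2*z^(17/5)


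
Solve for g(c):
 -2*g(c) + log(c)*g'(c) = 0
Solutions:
 g(c) = C1*exp(2*li(c))


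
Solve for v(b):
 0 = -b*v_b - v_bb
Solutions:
 v(b) = C1 + C2*erf(sqrt(2)*b/2)


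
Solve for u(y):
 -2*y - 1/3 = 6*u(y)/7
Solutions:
 u(y) = -7*y/3 - 7/18


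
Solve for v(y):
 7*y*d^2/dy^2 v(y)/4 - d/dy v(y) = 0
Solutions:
 v(y) = C1 + C2*y^(11/7)


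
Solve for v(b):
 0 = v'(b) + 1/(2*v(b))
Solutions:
 v(b) = -sqrt(C1 - b)
 v(b) = sqrt(C1 - b)


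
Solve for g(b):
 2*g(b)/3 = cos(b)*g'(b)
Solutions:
 g(b) = C1*(sin(b) + 1)^(1/3)/(sin(b) - 1)^(1/3)


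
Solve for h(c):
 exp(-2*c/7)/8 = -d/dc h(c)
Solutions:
 h(c) = C1 + 7*exp(-2*c/7)/16


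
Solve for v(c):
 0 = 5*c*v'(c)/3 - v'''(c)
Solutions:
 v(c) = C1 + Integral(C2*airyai(3^(2/3)*5^(1/3)*c/3) + C3*airybi(3^(2/3)*5^(1/3)*c/3), c)


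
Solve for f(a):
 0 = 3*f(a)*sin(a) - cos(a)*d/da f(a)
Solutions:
 f(a) = C1/cos(a)^3


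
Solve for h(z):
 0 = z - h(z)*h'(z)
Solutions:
 h(z) = -sqrt(C1 + z^2)
 h(z) = sqrt(C1 + z^2)


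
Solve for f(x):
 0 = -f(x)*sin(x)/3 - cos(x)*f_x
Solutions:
 f(x) = C1*cos(x)^(1/3)


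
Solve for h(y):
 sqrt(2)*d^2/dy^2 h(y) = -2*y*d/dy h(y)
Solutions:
 h(y) = C1 + C2*erf(2^(3/4)*y/2)


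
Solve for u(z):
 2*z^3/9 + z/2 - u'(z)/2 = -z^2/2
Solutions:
 u(z) = C1 + z^4/9 + z^3/3 + z^2/2


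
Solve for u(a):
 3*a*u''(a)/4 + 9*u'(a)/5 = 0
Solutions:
 u(a) = C1 + C2/a^(7/5)


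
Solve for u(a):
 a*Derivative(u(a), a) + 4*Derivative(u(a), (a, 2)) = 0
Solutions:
 u(a) = C1 + C2*erf(sqrt(2)*a/4)


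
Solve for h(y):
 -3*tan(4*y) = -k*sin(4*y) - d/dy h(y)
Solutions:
 h(y) = C1 + k*cos(4*y)/4 - 3*log(cos(4*y))/4


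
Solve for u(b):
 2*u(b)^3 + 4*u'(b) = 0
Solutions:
 u(b) = -sqrt(-1/(C1 - b))
 u(b) = sqrt(-1/(C1 - b))


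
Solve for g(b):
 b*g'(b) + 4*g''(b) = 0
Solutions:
 g(b) = C1 + C2*erf(sqrt(2)*b/4)


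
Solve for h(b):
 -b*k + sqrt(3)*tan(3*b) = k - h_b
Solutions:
 h(b) = C1 + b^2*k/2 + b*k + sqrt(3)*log(cos(3*b))/3


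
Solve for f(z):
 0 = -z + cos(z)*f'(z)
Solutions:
 f(z) = C1 + Integral(z/cos(z), z)


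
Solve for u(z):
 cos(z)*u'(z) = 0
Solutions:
 u(z) = C1


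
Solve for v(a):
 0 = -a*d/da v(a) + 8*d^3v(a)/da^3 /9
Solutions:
 v(a) = C1 + Integral(C2*airyai(3^(2/3)*a/2) + C3*airybi(3^(2/3)*a/2), a)


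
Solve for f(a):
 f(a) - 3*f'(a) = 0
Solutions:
 f(a) = C1*exp(a/3)


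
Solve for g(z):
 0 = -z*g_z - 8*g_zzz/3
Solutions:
 g(z) = C1 + Integral(C2*airyai(-3^(1/3)*z/2) + C3*airybi(-3^(1/3)*z/2), z)


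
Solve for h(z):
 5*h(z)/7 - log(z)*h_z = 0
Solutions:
 h(z) = C1*exp(5*li(z)/7)


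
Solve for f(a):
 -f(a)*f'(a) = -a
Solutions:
 f(a) = -sqrt(C1 + a^2)
 f(a) = sqrt(C1 + a^2)


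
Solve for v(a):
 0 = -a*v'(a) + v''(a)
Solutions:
 v(a) = C1 + C2*erfi(sqrt(2)*a/2)


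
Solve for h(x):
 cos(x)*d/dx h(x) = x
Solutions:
 h(x) = C1 + Integral(x/cos(x), x)


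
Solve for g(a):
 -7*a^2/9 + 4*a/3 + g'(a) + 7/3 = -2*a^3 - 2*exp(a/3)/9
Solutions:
 g(a) = C1 - a^4/2 + 7*a^3/27 - 2*a^2/3 - 7*a/3 - 2*exp(a/3)/3


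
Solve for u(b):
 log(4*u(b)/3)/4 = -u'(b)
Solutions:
 4*Integral(1/(log(_y) - log(3) + 2*log(2)), (_y, u(b))) = C1 - b


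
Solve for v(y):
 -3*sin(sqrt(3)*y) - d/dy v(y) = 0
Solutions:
 v(y) = C1 + sqrt(3)*cos(sqrt(3)*y)


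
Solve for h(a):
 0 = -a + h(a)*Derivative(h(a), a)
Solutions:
 h(a) = -sqrt(C1 + a^2)
 h(a) = sqrt(C1 + a^2)


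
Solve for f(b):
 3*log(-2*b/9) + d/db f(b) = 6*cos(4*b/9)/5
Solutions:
 f(b) = C1 - 3*b*log(-b) - 3*b*log(2) + 3*b + 6*b*log(3) + 27*sin(4*b/9)/10


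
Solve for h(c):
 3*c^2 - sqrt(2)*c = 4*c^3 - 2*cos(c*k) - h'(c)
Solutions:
 h(c) = C1 + c^4 - c^3 + sqrt(2)*c^2/2 - 2*sin(c*k)/k


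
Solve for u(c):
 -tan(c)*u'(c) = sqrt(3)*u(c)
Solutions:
 u(c) = C1/sin(c)^(sqrt(3))


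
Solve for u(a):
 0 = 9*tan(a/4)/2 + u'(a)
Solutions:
 u(a) = C1 + 18*log(cos(a/4))


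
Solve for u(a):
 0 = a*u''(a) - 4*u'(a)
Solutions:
 u(a) = C1 + C2*a^5


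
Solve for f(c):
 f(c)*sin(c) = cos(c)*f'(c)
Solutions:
 f(c) = C1/cos(c)


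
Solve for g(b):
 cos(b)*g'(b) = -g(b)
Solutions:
 g(b) = C1*sqrt(sin(b) - 1)/sqrt(sin(b) + 1)


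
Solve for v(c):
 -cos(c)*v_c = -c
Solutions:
 v(c) = C1 + Integral(c/cos(c), c)


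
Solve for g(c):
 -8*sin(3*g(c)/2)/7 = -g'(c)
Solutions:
 -8*c/7 + log(cos(3*g(c)/2) - 1)/3 - log(cos(3*g(c)/2) + 1)/3 = C1


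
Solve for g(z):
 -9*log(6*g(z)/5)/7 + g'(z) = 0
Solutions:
 7*Integral(1/(-log(_y) - log(6) + log(5)), (_y, g(z)))/9 = C1 - z


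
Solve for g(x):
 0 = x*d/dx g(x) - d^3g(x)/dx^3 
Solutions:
 g(x) = C1 + Integral(C2*airyai(x) + C3*airybi(x), x)


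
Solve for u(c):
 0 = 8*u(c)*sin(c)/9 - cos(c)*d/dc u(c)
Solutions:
 u(c) = C1/cos(c)^(8/9)


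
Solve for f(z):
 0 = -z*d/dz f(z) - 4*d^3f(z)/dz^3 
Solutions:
 f(z) = C1 + Integral(C2*airyai(-2^(1/3)*z/2) + C3*airybi(-2^(1/3)*z/2), z)


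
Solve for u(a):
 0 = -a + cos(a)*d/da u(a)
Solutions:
 u(a) = C1 + Integral(a/cos(a), a)


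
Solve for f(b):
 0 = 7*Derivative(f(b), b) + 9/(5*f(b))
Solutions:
 f(b) = -sqrt(C1 - 630*b)/35
 f(b) = sqrt(C1 - 630*b)/35


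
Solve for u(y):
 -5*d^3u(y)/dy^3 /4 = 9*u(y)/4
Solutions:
 u(y) = C3*exp(-15^(2/3)*y/5) + (C1*sin(3*3^(1/6)*5^(2/3)*y/10) + C2*cos(3*3^(1/6)*5^(2/3)*y/10))*exp(15^(2/3)*y/10)


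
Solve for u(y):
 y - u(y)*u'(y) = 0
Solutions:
 u(y) = -sqrt(C1 + y^2)
 u(y) = sqrt(C1 + y^2)


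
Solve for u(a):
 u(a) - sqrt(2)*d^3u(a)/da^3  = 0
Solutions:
 u(a) = C3*exp(2^(5/6)*a/2) + (C1*sin(2^(5/6)*sqrt(3)*a/4) + C2*cos(2^(5/6)*sqrt(3)*a/4))*exp(-2^(5/6)*a/4)


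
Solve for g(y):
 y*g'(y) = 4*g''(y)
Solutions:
 g(y) = C1 + C2*erfi(sqrt(2)*y/4)


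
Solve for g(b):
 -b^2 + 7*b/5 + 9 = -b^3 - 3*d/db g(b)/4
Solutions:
 g(b) = C1 - b^4/3 + 4*b^3/9 - 14*b^2/15 - 12*b


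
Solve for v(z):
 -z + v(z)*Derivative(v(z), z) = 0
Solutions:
 v(z) = -sqrt(C1 + z^2)
 v(z) = sqrt(C1 + z^2)


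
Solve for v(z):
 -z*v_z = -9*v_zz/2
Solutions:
 v(z) = C1 + C2*erfi(z/3)


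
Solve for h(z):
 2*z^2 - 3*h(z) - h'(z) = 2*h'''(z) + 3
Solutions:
 h(z) = C3*exp(-z) + 2*z^2/3 - 4*z/9 + (C1*sin(sqrt(5)*z/2) + C2*cos(sqrt(5)*z/2))*exp(z/2) - 23/27


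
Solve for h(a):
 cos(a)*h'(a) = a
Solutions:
 h(a) = C1 + Integral(a/cos(a), a)


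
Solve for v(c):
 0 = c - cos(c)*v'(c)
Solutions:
 v(c) = C1 + Integral(c/cos(c), c)


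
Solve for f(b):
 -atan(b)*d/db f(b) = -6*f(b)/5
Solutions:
 f(b) = C1*exp(6*Integral(1/atan(b), b)/5)


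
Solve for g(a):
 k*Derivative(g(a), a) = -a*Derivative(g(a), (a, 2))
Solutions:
 g(a) = C1 + a^(1 - re(k))*(C2*sin(log(a)*Abs(im(k))) + C3*cos(log(a)*im(k)))


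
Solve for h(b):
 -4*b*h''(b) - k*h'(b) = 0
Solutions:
 h(b) = C1 + b^(1 - re(k)/4)*(C2*sin(log(b)*Abs(im(k))/4) + C3*cos(log(b)*im(k)/4))


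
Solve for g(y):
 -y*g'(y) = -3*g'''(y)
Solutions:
 g(y) = C1 + Integral(C2*airyai(3^(2/3)*y/3) + C3*airybi(3^(2/3)*y/3), y)


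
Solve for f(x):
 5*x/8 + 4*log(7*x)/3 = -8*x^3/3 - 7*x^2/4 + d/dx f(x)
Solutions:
 f(x) = C1 + 2*x^4/3 + 7*x^3/12 + 5*x^2/16 + 4*x*log(x)/3 - 4*x/3 + 4*x*log(7)/3


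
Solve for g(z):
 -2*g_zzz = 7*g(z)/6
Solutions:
 g(z) = C3*exp(z*(-126^(1/3) + 3*14^(1/3)*3^(2/3))/24)*sin(14^(1/3)*3^(1/6)*z/4) + C4*exp(z*(-126^(1/3) + 3*14^(1/3)*3^(2/3))/24)*cos(14^(1/3)*3^(1/6)*z/4) + C5*exp(-z*(126^(1/3) + 3*14^(1/3)*3^(2/3))/24) + (C1*sin(14^(1/3)*3^(1/6)*z/4) + C2*cos(14^(1/3)*3^(1/6)*z/4))*exp(126^(1/3)*z/12)


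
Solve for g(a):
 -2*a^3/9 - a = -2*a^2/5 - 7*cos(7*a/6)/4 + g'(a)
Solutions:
 g(a) = C1 - a^4/18 + 2*a^3/15 - a^2/2 + 3*sin(7*a/6)/2


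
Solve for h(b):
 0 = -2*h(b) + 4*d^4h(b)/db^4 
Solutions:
 h(b) = C1*exp(-2^(3/4)*b/2) + C2*exp(2^(3/4)*b/2) + C3*sin(2^(3/4)*b/2) + C4*cos(2^(3/4)*b/2)


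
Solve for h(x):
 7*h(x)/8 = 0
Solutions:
 h(x) = 0


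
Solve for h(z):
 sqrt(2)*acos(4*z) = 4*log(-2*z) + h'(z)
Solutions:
 h(z) = C1 - 4*z*log(-z) - 4*z*log(2) + 4*z + sqrt(2)*(z*acos(4*z) - sqrt(1 - 16*z^2)/4)


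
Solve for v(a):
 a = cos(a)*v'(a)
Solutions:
 v(a) = C1 + Integral(a/cos(a), a)


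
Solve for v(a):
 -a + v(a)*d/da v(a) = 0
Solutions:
 v(a) = -sqrt(C1 + a^2)
 v(a) = sqrt(C1 + a^2)


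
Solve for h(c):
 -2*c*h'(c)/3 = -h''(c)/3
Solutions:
 h(c) = C1 + C2*erfi(c)


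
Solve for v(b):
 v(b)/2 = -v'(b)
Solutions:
 v(b) = C1*exp(-b/2)


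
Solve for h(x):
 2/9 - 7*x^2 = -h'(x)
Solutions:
 h(x) = C1 + 7*x^3/3 - 2*x/9


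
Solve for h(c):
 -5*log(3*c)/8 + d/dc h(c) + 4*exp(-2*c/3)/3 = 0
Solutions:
 h(c) = C1 + 5*c*log(c)/8 + 5*c*(-1 + log(3))/8 + 2*exp(-2*c/3)


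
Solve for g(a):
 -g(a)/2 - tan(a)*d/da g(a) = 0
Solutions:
 g(a) = C1/sqrt(sin(a))


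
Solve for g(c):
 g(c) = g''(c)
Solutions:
 g(c) = C1*exp(-c) + C2*exp(c)


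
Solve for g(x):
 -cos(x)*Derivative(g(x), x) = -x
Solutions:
 g(x) = C1 + Integral(x/cos(x), x)


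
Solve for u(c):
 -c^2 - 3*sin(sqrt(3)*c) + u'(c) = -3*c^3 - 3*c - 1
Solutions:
 u(c) = C1 - 3*c^4/4 + c^3/3 - 3*c^2/2 - c - sqrt(3)*cos(sqrt(3)*c)


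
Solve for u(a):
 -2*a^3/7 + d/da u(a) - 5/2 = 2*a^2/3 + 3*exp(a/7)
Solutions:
 u(a) = C1 + a^4/14 + 2*a^3/9 + 5*a/2 + 21*exp(a/7)


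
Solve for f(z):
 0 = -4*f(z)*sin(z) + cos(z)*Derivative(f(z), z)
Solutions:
 f(z) = C1/cos(z)^4


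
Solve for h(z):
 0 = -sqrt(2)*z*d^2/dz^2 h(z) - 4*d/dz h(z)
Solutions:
 h(z) = C1 + C2*z^(1 - 2*sqrt(2))


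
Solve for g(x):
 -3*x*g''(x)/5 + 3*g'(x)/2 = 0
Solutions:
 g(x) = C1 + C2*x^(7/2)


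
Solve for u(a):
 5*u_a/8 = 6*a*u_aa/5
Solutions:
 u(a) = C1 + C2*a^(73/48)


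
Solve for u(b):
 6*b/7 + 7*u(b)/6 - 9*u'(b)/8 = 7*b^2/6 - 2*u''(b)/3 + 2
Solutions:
 u(b) = b^2 + 117*b/98 + (C1*sin(sqrt(1063)*b/32) + C2*cos(sqrt(1063)*b/32))*exp(27*b/32) + 4727/2744


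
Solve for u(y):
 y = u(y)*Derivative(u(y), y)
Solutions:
 u(y) = -sqrt(C1 + y^2)
 u(y) = sqrt(C1 + y^2)


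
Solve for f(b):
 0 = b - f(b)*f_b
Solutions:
 f(b) = -sqrt(C1 + b^2)
 f(b) = sqrt(C1 + b^2)


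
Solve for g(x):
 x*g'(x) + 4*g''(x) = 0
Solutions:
 g(x) = C1 + C2*erf(sqrt(2)*x/4)


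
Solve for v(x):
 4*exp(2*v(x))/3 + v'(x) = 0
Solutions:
 v(x) = log(-sqrt(1/(C1 + 4*x))) - log(2) + log(6)/2
 v(x) = log(1/(C1 + 4*x))/2 - log(2) + log(6)/2


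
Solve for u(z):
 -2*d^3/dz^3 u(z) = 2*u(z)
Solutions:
 u(z) = C3*exp(-z) + (C1*sin(sqrt(3)*z/2) + C2*cos(sqrt(3)*z/2))*exp(z/2)


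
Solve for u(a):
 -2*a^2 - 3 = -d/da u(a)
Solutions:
 u(a) = C1 + 2*a^3/3 + 3*a


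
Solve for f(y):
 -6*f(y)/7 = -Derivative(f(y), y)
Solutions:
 f(y) = C1*exp(6*y/7)


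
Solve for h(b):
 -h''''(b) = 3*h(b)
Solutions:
 h(b) = (C1*sin(sqrt(2)*3^(1/4)*b/2) + C2*cos(sqrt(2)*3^(1/4)*b/2))*exp(-sqrt(2)*3^(1/4)*b/2) + (C3*sin(sqrt(2)*3^(1/4)*b/2) + C4*cos(sqrt(2)*3^(1/4)*b/2))*exp(sqrt(2)*3^(1/4)*b/2)


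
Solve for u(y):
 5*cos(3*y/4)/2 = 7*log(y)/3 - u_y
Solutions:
 u(y) = C1 + 7*y*log(y)/3 - 7*y/3 - 10*sin(3*y/4)/3


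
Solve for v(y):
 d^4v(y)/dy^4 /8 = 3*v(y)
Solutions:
 v(y) = C1*exp(-24^(1/4)*y) + C2*exp(24^(1/4)*y) + C3*sin(24^(1/4)*y) + C4*cos(24^(1/4)*y)


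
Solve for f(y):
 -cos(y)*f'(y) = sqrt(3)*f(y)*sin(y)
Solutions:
 f(y) = C1*cos(y)^(sqrt(3))


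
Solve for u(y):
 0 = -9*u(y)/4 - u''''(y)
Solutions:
 u(y) = (C1*sin(sqrt(3)*y/2) + C2*cos(sqrt(3)*y/2))*exp(-sqrt(3)*y/2) + (C3*sin(sqrt(3)*y/2) + C4*cos(sqrt(3)*y/2))*exp(sqrt(3)*y/2)


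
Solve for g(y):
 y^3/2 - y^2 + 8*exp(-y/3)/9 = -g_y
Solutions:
 g(y) = C1 - y^4/8 + y^3/3 + 8*exp(-y/3)/3


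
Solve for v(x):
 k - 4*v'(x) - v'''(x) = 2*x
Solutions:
 v(x) = C1 + C2*sin(2*x) + C3*cos(2*x) + k*x/4 - x^2/4


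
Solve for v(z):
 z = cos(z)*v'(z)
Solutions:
 v(z) = C1 + Integral(z/cos(z), z)


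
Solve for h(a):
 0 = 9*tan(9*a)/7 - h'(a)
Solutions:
 h(a) = C1 - log(cos(9*a))/7


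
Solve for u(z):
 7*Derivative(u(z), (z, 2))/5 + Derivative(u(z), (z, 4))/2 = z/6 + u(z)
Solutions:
 u(z) = C1*exp(-sqrt(5)*z*sqrt(-7 + 3*sqrt(11))/5) + C2*exp(sqrt(5)*z*sqrt(-7 + 3*sqrt(11))/5) + C3*sin(sqrt(5)*z*sqrt(7 + 3*sqrt(11))/5) + C4*cos(sqrt(5)*z*sqrt(7 + 3*sqrt(11))/5) - z/6


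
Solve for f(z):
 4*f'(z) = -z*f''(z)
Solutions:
 f(z) = C1 + C2/z^3


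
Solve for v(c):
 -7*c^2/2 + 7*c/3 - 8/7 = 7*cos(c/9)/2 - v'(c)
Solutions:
 v(c) = C1 + 7*c^3/6 - 7*c^2/6 + 8*c/7 + 63*sin(c/9)/2


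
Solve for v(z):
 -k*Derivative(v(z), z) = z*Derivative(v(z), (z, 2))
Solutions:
 v(z) = C1 + z^(1 - re(k))*(C2*sin(log(z)*Abs(im(k))) + C3*cos(log(z)*im(k)))


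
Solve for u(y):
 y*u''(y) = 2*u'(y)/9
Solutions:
 u(y) = C1 + C2*y^(11/9)


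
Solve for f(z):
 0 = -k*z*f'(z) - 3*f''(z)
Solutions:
 f(z) = Piecewise((-sqrt(6)*sqrt(pi)*C1*erf(sqrt(6)*sqrt(k)*z/6)/(2*sqrt(k)) - C2, (k > 0) | (k < 0)), (-C1*z - C2, True))


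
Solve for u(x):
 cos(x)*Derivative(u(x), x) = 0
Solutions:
 u(x) = C1


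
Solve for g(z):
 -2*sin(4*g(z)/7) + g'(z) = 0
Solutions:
 -2*z + 7*log(cos(4*g(z)/7) - 1)/8 - 7*log(cos(4*g(z)/7) + 1)/8 = C1


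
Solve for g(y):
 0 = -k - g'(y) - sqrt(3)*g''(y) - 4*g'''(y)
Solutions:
 g(y) = C1 - k*y + (C2*sin(sqrt(13)*y/8) + C3*cos(sqrt(13)*y/8))*exp(-sqrt(3)*y/8)


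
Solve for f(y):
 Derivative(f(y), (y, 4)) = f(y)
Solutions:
 f(y) = C1*exp(-y) + C2*exp(y) + C3*sin(y) + C4*cos(y)


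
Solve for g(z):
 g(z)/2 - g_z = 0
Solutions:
 g(z) = C1*exp(z/2)


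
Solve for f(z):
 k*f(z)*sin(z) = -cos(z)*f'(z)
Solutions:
 f(z) = C1*exp(k*log(cos(z)))


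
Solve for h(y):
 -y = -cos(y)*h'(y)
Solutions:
 h(y) = C1 + Integral(y/cos(y), y)


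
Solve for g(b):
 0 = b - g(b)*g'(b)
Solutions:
 g(b) = -sqrt(C1 + b^2)
 g(b) = sqrt(C1 + b^2)


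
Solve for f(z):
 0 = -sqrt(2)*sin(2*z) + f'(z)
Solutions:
 f(z) = C1 - sqrt(2)*cos(2*z)/2


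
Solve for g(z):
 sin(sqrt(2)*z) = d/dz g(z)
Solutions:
 g(z) = C1 - sqrt(2)*cos(sqrt(2)*z)/2


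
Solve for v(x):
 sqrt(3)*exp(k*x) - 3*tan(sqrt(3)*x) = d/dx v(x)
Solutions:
 v(x) = C1 + sqrt(3)*Piecewise((exp(k*x)/k, Ne(k, 0)), (x, True)) + sqrt(3)*log(cos(sqrt(3)*x))


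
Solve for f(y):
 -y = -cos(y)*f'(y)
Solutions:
 f(y) = C1 + Integral(y/cos(y), y)


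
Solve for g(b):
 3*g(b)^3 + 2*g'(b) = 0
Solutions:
 g(b) = -sqrt(-1/(C1 - 3*b))
 g(b) = sqrt(-1/(C1 - 3*b))


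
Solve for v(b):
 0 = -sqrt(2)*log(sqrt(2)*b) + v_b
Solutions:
 v(b) = C1 + sqrt(2)*b*log(b) - sqrt(2)*b + sqrt(2)*b*log(2)/2


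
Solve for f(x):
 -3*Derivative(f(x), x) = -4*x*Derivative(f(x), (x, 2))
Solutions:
 f(x) = C1 + C2*x^(7/4)


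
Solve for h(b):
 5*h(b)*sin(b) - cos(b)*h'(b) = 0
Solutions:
 h(b) = C1/cos(b)^5
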